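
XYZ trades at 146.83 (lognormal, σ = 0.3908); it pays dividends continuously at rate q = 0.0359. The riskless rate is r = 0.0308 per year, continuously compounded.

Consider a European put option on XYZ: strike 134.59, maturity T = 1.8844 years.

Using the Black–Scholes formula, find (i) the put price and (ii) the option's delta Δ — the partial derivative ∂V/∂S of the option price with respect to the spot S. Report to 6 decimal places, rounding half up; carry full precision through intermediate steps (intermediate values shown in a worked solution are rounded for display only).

σ√T = 0.3908·√1.8844 = 0.536465
d₁ = (ln(S/K) + (r−q+σ²/2)T) / (σ√T) = (ln(146.83/134.59) + (0.0308−0.0359+0.3908²/2)·1.8844) / 0.536465 = (0.087042 + 0.134287) / 0.536465 = 0.412570
d₂ = d₁ − σ√T = 0.412570 − 0.536465 = -0.123895
e^{−rT} = 0.943613
e^{−qT} = 0.934588
N(−d₁) = 0.339961,  N(−d₂) = 0.549301
Put price V = K·e^{−rT}·N(−d₂) − S·e^{−qT}·N(−d₁) = 69.761653 − 46.651309 = 23.110344
Δ = −e^{−qT}·N(−d₁) = -0.317723

price = 23.110344
Δ = -0.317723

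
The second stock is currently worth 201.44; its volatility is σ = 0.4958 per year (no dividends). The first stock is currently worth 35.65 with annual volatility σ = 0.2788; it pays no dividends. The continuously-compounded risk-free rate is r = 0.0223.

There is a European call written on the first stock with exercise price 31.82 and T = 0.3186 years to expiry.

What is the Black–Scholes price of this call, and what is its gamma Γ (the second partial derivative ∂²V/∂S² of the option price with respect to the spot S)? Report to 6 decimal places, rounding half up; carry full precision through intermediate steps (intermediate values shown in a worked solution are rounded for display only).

price = 4.726265
Γ = 0.049716

σ√T = 0.2788·√0.3186 = 0.157368
d₁ = (ln(S/K) + (r+σ²/2)T) / (σ√T) = (ln(35.65/31.82) + (0.0223+0.2788²/2)·0.3186) / 0.157368 = (0.113654 + 0.019487) / 0.157368 = 0.846052
d₂ = d₁ − σ√T = 0.846052 − 0.157368 = 0.688684
e^{−rT} = 0.992920
N(d₁) = 0.801238,  N(d₂) = 0.754489
Call price V = S·N(d₁) − K·e^{−rT}·N(d₂) = 28.564135 − 23.837870 = 4.726265
φ(d₁) = (1/√(2π))·e^{−d₁²/2} = 0.278917
Γ = φ(d₁) / (S·σ·√T) = 0.049716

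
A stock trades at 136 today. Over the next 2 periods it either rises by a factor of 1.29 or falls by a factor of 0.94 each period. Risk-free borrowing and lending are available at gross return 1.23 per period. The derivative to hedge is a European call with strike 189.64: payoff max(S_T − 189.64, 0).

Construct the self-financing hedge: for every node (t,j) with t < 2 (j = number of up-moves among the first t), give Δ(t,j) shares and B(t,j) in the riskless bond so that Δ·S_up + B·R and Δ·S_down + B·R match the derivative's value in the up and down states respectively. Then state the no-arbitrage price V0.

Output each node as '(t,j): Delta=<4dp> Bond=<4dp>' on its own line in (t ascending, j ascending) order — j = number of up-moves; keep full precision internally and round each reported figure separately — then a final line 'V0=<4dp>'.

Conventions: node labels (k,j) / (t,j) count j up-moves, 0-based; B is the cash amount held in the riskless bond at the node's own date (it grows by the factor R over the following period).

(0,0): Delta=0.5191 Bond=-53.9486
(1,0): Delta=0.0000 Bond=0.0000
(1,1): Delta=0.5973 Bond=-80.0858
V0=16.6437

The replicating-portfolio and risk-neutral prices coincide; use p* = (1.23−0.94)/(1.29−0.94) = 0.8286 for the latter.
Payoffs at expiry: V(2,0)=0.0000, V(2,1)=0.0000, V(2,2)=36.6776
(1,0): S=127.8400. Δ = (V_up−V_dn)/(S_up−S_dn) = (0.0000−0.0000)/(164.9136−120.1696) = 0.0000. V = [p*·0.0000 + (1−p*)·0.0000]/1.23 = 0.0000. B = V − Δ·S = 0.0000.
(1,1): S=175.4400. Δ = (V_up−V_dn)/(S_up−S_dn) = (36.6776−0.0000)/(226.3176−164.9136) = 0.5973. V = [p*·36.6776 + (1−p*)·0.0000]/1.23 = 24.7073. B = V − Δ·S = -80.0858.
(0,0): S=136.0000. Δ = (V_up−V_dn)/(S_up−S_dn) = (24.7073−0.0000)/(175.4400−127.8400) = 0.5191. V = [p*·24.7073 + (1−p*)·0.0000]/1.23 = 16.6437. B = V − Δ·S = -53.9486.
Check: Δ(0,0)·S0 + B(0,0) = 16.6437 = V0.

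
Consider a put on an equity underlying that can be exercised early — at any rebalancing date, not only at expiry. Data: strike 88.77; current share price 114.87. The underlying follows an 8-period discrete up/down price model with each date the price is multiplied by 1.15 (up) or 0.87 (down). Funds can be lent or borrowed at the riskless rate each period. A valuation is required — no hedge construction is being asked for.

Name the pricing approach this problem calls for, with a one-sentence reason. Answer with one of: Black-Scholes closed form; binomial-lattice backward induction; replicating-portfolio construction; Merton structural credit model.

framework: binomial-lattice backward induction

Key observation: early exercise of the strike-88.77 put must be checked at each of the 8 dates (spot 114.87), which forces a node-by-node comparison of intrinsic and continuation value backward from expiry.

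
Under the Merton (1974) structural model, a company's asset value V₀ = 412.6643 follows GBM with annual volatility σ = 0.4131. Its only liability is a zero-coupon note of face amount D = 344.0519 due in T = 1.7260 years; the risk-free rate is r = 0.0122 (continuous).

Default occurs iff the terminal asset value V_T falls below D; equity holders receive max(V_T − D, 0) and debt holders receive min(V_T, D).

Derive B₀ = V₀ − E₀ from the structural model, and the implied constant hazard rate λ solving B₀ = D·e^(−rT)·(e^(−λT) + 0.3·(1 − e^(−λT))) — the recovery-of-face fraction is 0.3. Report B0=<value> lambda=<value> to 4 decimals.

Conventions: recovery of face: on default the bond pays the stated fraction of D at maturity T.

B0=289.2350 lambda=0.1308

Apply the equity-as-call identities (strike 344.0519, horizon 1.7260 years):
d₁ = [ln(V₀/D) + (r + σ²/2)T] / (σ√T)
   = [ln(412.6643/344.0519) + (0.0122 + 0.5·0.4131²)·1.7260] / (0.4131·√1.7260)
   = [0.181842 + 0.168330] / 0.542720 = 0.645216
d₂ = d₁ − σ√T = 0.645216 − 0.542720 = 0.102496
N(d₁) = 0.740606,  N(d₂) = 0.540819,  e^(−rT) = 0.979163
E₀ = V₀·N(d₁) − D·e^(−rT)·N(d₂)
   = 412.6643·0.740606 − 344.0519·0.979163·0.540819 = 123.429285
B₀ = V₀ − E₀ = 412.6643 − 123.429285 = 289.235015
e^(−λT) = (B₀·e^(rT)/D − 0.3)/(1 − 0.3) = (289.2350·1.021280/344.0519 − 0.3)/0.7 = 0.79794641
λ = −ln(0.79794641)/1.7260 = 0.130773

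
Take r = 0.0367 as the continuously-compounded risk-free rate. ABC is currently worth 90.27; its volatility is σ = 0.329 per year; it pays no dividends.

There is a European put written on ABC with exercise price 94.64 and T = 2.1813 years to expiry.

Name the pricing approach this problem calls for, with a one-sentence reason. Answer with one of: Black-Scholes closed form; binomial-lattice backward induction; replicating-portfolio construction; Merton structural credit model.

framework: Black-Scholes closed form

Key observation: the strike-94.64 put on ABC is European-exercise on a continuously-modelled lognormal underlying, so its value is a single closed-form evaluation.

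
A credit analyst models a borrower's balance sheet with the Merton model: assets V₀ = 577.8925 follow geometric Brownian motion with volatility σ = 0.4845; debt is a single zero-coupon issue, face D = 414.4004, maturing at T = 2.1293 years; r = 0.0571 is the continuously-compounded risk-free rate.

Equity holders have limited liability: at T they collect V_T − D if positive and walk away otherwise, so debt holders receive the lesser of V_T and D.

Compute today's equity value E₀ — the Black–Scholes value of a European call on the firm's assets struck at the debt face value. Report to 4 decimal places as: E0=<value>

E0=260.4387

With assets at 577.8925 and a single debt payment of 414.4004 at 2.1293 years:
d₁ = [ln(V₀/D) + (r + σ²/2)T] / (σ√T)
   = [ln(577.8925/414.4004) + (0.0571 + 0.5·0.4845²)·2.1293] / (0.4845·√2.1293)
   = [0.332555 + 0.371499] / 0.706988 = 0.995850
d₂ = d₁ − σ√T = 0.995850 − 0.706988 = 0.288862
N(d₁) = 0.840339,  N(d₂) = 0.613657,  e^(−rT) = 0.885518
E₀ = V₀·N(d₁) − D·e^(−rT)·N(d₂)
   = 577.8925·0.840339 − 414.4004·0.885518·0.613657 = 260.438679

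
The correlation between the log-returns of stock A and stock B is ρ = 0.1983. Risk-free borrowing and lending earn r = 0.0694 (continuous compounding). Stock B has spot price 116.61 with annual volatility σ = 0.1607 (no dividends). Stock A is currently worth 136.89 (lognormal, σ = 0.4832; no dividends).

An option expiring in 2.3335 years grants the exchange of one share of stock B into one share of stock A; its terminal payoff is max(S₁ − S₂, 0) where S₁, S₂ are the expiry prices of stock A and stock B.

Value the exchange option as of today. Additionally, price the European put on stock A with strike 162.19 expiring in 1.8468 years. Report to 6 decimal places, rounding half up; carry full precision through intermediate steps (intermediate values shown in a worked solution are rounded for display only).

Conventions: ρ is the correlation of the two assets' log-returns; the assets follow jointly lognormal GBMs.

σ_eff = √(σ₁² + σ₂² − 2ρσ₁σ₂) = √(0.4832² + 0.1607² − 2·0.1983·0.4832·0.1607) = 0.478028
d₁ = (ln(S₁/S₂) + (q₂ − q₁ + σ_eff²/2)T) / (σ_eff√T) = (ln(136.89/116.61) + (0.0 − 0.0 + 0.114255)·2.3335) / 0.730226 = 0.584692
d₂ = d₁ − σ_eff√T = 0.584692 − 0.730226 = -0.145533
N(d₁) = 0.720623,  N(d₂) = 0.442145
V = S₁·e^{−q₁T}·N(d₁) − S₂·e^{−q₂T}·N(d₂) = 98.646045 − 51.558519 = 47.087526
[vanilla: stock A put K=162.19]
σ√T = 0.4832·√1.8468 = 0.656654
d₁ = (ln(S/K) + (r+σ²/2)T) / (σ√T) = (ln(136.89/162.19) + (0.0694+0.4832²/2)·1.8468) / 0.656654 = (-0.169591 + 0.343765) / 0.656654 = 0.265245
d₂ = d₁ − σ√T = 0.265245 − 0.656654 = -0.391409
e^{−rT} = 0.879706
N(−d₁) = 0.395410,  N(−d₂) = 0.652252
price = K·e^{−rT}·N(−d₂) − S·N(−d₁) = 93.063033 − 54.127699 = 38.935334

exchange price = 47.087526
price(stock A put K=162.19) = 38.935334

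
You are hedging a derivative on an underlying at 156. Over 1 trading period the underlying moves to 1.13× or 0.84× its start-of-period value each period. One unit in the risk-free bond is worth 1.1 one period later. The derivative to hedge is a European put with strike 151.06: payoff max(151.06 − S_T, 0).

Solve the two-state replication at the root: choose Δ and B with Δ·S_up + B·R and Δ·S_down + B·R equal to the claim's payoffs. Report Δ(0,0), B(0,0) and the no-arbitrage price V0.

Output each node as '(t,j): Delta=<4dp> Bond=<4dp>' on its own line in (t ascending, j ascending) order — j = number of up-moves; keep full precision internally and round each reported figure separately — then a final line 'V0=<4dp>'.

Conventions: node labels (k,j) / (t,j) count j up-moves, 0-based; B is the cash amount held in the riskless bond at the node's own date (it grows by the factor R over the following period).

Under the risk-neutral measure, an up-move has probability p* = (R−d)/(u−d) = 0.8966 and values discount at R = 1.1.
Expiry values: V(1,0)=20.0200, V(1,1)=0.0000
(0,0): S=156.0000. Δ = (V_up−V_dn)/(S_up−S_dn) = (0.0000−20.0200)/(176.2800−131.0400) = -0.4425. V = [p*·0.0000 + (1−p*)·20.0200]/1.1 = 1.8828. B = V − Δ·S = 70.9172.
Sanity check at the root: Δ(0,0)·S0 + B(0,0) reproduces V0 = 1.8828.

(0,0): Delta=-0.4425 Bond=70.9172
V0=1.8828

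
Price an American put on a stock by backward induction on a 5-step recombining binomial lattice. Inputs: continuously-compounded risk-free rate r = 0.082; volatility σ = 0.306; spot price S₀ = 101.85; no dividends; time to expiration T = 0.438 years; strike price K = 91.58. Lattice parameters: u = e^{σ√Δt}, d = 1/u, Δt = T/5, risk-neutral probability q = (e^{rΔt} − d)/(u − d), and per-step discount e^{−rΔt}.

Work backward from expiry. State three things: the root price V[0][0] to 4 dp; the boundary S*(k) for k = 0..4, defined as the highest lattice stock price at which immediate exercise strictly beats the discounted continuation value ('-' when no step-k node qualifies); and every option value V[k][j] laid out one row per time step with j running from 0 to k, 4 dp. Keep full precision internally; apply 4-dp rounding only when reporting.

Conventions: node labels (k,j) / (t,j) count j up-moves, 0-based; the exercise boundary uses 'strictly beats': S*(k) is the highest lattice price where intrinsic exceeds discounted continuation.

price = 2.6747
boundary = - - - 77.6179 70.8971
tree:
2.6747
4.7890 0.7376
8.3414 1.5386 0.0000
13.9621 3.2092 0.0000 0.0000
20.6829 6.6938 0.0000 0.0000 0.0000
26.8217 13.9621 0.0000 0.0000 0.0000 0.0000

Δt=0.08760, u=1.09480, d=0.91341, q=0.51712, disc=e^(-rΔt)=0.99284
k=5 terminal: V=max(K-S,0) → 26.8217 13.9621 0.0000 0.0000 0.0000 0.0000
k=4: j=0 S=70.8971 intr=20.6829 cont=20.0274 V=20.6829[EX]; j=1 S=84.9757 intr=6.6043 cont=6.6938 V=6.6938[hold]; j=2 S=101.8500 intr=0.0000 cont=0.0000 V=0.0000[hold]; j=3 S=122.0751 intr=0.0000 cont=0.0000 V=0.0000[hold]; j=4 S=146.3165 intr=0.0000 cont=0.0000 V=0.0000[hold]  S*(4)=70.8971
k=3: j=0 S=77.6179 intr=13.9621 cont=13.3526 V=13.9621[EX]; j=1 S=93.0311 intr=0.0000 cont=3.2092 V=3.2092[hold]; j=2 S=111.5049 intr=0.0000 cont=0.0000 V=0.0000[hold]; j=3 S=133.6473 intr=0.0000 cont=0.0000 V=0.0000[hold]  S*(3)=77.6179
k=2: j=0 S=84.9757 intr=6.6043 cont=8.3414 V=8.3414[hold]; j=1 S=101.8500 intr=0.0000 cont=1.5386 V=1.5386[hold]; j=2 S=122.0751 intr=0.0000 cont=0.0000 V=0.0000[hold]  S*(2)=-
k=1: j=0 S=93.0311 intr=0.0000 cont=4.7890 V=4.7890[hold]; j=1 S=111.5049 intr=0.0000 cont=0.7376 V=0.7376[hold]  S*(1)=-
k=0: j=0 S=101.8500 intr=0.0000 cont=2.6747 V=2.6747[hold]  S*(0)=-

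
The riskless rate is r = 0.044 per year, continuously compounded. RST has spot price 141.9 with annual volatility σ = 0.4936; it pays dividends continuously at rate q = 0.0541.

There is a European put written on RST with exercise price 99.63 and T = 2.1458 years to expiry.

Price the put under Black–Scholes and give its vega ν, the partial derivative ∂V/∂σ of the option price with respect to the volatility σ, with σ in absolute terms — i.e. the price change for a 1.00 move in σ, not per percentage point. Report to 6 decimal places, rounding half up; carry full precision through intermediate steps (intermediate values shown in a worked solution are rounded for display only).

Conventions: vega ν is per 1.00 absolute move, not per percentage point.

price = 15.785025
ν = 52.725594

σ√T = 0.4936·√2.1458 = 0.723052
d₁ = (ln(S/K) + (r−q+σ²/2)T) / (σ√T) = (ln(141.9/99.63) + (0.044−0.0541+0.4936²/2)·2.1458) / 0.723052 = (0.353659 + 0.239730) / 0.723052 = 0.820672
d₂ = d₁ − σ√T = 0.820672 − 0.723052 = 0.097620
e^{−rT} = 0.909905
e^{−qT} = 0.890397
N(−d₁) = 0.205916,  N(−d₂) = 0.461117
Put price V = K·e^{−rT}·N(−d₂) − S·e^{−qT}·N(−d₁) = 41.802025 − 26.017000 = 15.785025
φ(d₁) = (1/√(2π))·e^{−d₁²/2} = 0.284879
ν = S·e^{−qT}·φ(d₁)·√T = 52.725594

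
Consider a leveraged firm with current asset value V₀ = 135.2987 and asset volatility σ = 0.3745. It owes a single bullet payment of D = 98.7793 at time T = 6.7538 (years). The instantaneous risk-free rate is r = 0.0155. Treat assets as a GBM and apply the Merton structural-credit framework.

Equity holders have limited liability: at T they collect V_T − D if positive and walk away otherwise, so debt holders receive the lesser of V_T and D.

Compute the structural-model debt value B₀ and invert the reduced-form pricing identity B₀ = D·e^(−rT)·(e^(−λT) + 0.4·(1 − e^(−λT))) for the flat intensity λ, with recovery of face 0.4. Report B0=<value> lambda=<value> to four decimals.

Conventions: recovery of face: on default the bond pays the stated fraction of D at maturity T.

B0=66.7811 lambda=0.0795

Equity is a call on the firm's assets struck at D = 98.7793:
d₁ = [ln(V₀/D) + (r + σ²/2)T] / (σ√T)
   = [ln(135.2987/98.7793) + (0.0155 + 0.5·0.3745²)·6.7538] / (0.3745·√6.7538)
   = [0.314597 + 0.578295] / 0.973253 = 0.917430
d₂ = d₁ − σ√T = 0.917430 − 0.973253 = -0.055823
N(d₁) = 0.820541,  N(d₂) = 0.477741,  e^(−rT) = 0.900609
E₀ = V₀·N(d₁) − D·e^(−rT)·N(d₂)
   = 135.2987·0.820541 − 98.7793·0.900609·0.477741 = 68.517575
B₀ = V₀ − E₀ = 135.2987 − 68.517575 = 66.781125
e^(−λT) = (B₀·e^(rT)/D − 0.4)/(1 − 0.4) = (66.7811·1.110360/98.7793 − 0.4)/0.6 = 0.58445635
λ = −ln(0.58445635)/6.7538 = 0.079522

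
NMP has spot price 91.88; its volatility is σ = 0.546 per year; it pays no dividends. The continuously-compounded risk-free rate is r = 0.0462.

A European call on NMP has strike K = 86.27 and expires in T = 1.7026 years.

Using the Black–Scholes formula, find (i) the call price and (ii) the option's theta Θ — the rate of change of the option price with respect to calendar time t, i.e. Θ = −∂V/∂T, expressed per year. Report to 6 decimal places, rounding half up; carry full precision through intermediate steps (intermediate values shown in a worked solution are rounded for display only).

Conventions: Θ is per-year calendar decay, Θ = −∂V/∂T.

price = 30.401667
Θ = -8.185821

σ√T = 0.546·√1.7026 = 0.712441
d₁ = (ln(S/K) + (r+σ²/2)T) / (σ√T) = (ln(91.88/86.27) + (0.0462+0.546²/2)·1.7026) / 0.712441 = (0.063001 + 0.332446) / 0.712441 = 0.555060
d₂ = d₁ − σ√T = 0.555060 − 0.712441 = -0.157381
e^{−rT} = 0.924354
N(d₁) = 0.710573,  N(d₂) = 0.437472
Call price V = S·N(d₁) − K·e^{−rT}·N(d₂) = 65.287473 − 34.885806 = 30.401667
φ(d₁) = (1/√(2π))·e^{−d₁²/2} = 0.341986
Θ = −S·φ(d₁)·σ/(2√T) − r·K·e^{−rT}·N(d₂) = −6.574097 − 1.611724 = -8.185821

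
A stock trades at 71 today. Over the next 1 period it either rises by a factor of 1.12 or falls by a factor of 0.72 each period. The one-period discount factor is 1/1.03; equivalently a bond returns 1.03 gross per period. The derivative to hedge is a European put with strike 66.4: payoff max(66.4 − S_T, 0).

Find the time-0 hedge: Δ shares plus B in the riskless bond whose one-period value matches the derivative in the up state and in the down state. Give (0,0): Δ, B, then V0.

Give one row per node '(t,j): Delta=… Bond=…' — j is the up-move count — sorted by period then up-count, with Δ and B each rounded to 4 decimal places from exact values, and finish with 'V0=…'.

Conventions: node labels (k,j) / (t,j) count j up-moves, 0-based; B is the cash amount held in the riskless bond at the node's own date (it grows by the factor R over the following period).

Arbitrage-free pricing uses the up-move probability p* = (R−d)/(u−d) = 0.7750, discounting each step at R = 1.03.
Payoffs at expiry: V(1,0)=15.2800, V(1,1)=0.0000
  t=0,j=0: stock 71.0000 → up 79.5200 (V=0.0000), down 51.1200 (V=15.2800). Price 3.3379; hedge Δ=-0.5380, bond B=41.5379.
As a check, the time-0 holding Δ(0,0)·S0 + B(0,0) comes to 3.3379 — exactly V0.

(0,0): Delta=-0.5380 Bond=41.5379
V0=3.3379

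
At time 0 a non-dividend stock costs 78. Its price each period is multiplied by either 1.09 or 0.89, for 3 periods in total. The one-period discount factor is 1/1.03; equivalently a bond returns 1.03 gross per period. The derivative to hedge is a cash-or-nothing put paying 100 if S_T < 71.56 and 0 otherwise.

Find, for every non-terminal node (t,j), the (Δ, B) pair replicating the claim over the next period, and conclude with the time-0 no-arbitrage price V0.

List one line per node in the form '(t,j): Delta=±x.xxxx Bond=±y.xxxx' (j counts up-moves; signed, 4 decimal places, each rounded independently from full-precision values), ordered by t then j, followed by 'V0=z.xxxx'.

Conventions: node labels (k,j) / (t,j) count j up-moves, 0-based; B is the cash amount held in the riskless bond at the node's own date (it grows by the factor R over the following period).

Under the risk-neutral measure, an up-move has probability p* = (R−d)/(u−d) = 0.7000 and values discount at R = 1.03.
Payoffs at expiry: V(3,0)=100.0000, V(3,1)=100.0000, V(3,2)=0.0000, V(3,3)=0.0000
(2,0): S=61.7838. Δ = (V_up−V_dn)/(S_up−S_dn) = (100.0000−100.0000)/(67.3443−54.9876) = 0.0000. V = [p*·100.0000 + (1−p*)·100.0000]/1.03 = 97.0874. B = V − Δ·S = 97.0874.
(2,1): S=75.6678. Δ = (V_up−V_dn)/(S_up−S_dn) = (0.0000−100.0000)/(82.4779−67.3443) = -6.6078. V = [p*·0.0000 + (1−p*)·100.0000]/1.03 = 29.1262. B = V − Δ·S = 529.1262.
(2,2): S=92.6718. Δ = (V_up−V_dn)/(S_up−S_dn) = (0.0000−0.0000)/(101.0123−82.4779) = 0.0000. V = [p*·0.0000 + (1−p*)·0.0000]/1.03 = 0.0000. B = V − Δ·S = 0.0000.
(1,0): S=69.4200. Δ = (V_up−V_dn)/(S_up−S_dn) = (29.1262−97.0874)/(75.6678−61.7838) = -4.8949. V = [p*·29.1262 + (1−p*)·97.0874]/1.03 = 48.0724. B = V − Δ·S = 387.8782.
(1,1): S=85.0200. Δ = (V_up−V_dn)/(S_up−S_dn) = (0.0000−29.1262)/(92.6718−75.6678) = -1.7129. V = [p*·0.0000 + (1−p*)·29.1262]/1.03 = 8.4834. B = V − Δ·S = 154.1144.
(0,0): S=78.0000. Δ = (V_up−V_dn)/(S_up−S_dn) = (8.4834−48.0724)/(85.0200−69.4200) = -2.5378. V = [p*·8.4834 + (1−p*)·48.0724]/1.03 = 19.7671. B = V − Δ·S = 217.7122.
Sanity check at the root: Δ(0,0)·S0 + B(0,0) reproduces V0 = 19.7671.

(0,0): Delta=-2.5378 Bond=217.7122
(1,0): Delta=-4.8949 Bond=387.8782
(1,1): Delta=-1.7129 Bond=154.1144
(2,0): Delta=0.0000 Bond=97.0874
(2,1): Delta=-6.6078 Bond=529.1262
(2,2): Delta=0.0000 Bond=0.0000
V0=19.7671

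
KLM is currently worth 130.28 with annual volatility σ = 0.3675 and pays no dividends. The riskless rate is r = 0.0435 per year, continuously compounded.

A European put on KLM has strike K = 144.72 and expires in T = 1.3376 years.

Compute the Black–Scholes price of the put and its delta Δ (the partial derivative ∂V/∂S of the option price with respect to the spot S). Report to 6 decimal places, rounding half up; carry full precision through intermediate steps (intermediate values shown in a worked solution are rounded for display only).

σ√T = 0.3675·√1.3376 = 0.425031
d₁ = (ln(S/K) + (r+σ²/2)T) / (σ√T) = (ln(130.28/144.72) + (0.0435+0.3675²/2)·1.3376) / 0.425031 = (-0.105115 + 0.148511) / 0.425031 = 0.102102
d₂ = d₁ − σ√T = 0.102102 − 0.425031 = -0.322929
e^{−rT} = 0.943475
N(−d₁) = 0.459338,  N(−d₂) = 0.626626
Put price V = K·e^{−rT}·N(−d₂) − S·N(−d₁) = 85.559253 − 59.842553 = 25.716699
Δ = −N(−d₁) = -0.459338

price = 25.716699
Δ = -0.459338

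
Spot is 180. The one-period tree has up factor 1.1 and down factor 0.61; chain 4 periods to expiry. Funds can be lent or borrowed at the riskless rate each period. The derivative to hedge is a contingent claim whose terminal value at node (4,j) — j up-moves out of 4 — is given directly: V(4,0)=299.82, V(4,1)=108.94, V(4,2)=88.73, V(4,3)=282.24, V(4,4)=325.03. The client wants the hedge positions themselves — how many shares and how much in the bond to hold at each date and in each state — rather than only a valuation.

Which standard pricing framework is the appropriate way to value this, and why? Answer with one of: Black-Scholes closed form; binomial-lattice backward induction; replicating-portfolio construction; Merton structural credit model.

framework: replicating-portfolio construction

Key observation: the task asks for the hedge itself — share and bond holdings at every node of the 4-period tree on spot 180 with factors 1.1/0.61 — which is exactly what the replicating-portfolio construction produces.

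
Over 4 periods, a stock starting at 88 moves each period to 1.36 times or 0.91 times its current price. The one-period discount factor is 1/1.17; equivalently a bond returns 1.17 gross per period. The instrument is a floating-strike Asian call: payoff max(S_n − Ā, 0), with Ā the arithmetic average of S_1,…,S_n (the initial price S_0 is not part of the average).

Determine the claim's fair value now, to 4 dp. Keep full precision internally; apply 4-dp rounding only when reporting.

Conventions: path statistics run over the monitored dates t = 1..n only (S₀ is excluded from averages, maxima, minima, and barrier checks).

Under the martingale measure an up-move has probability p* = 0.5778; value the claim as the probability-weighted average of per-path payoffs, discounted 4 periods at R = 1.17.
Enumerate all 2^4 = 16 price paths (U = up ×1.36, D = down ×0.91); each path with k up-moves has probability p*^k·(1−p*)^(4−k).
DDDD: Ā=69.9033, payoff=0.0000, prob=0.031781
UDDD: Ā=104.4708, payoff=0.0000, prob=0.043489
DUDD: Ā=94.5708, payoff=0.0000, prob=0.043489
UUDD: Ā=141.3366, payoff=0.0000, prob=0.059512
DDUD: Ā=85.5618, payoff=4.6256, prob=0.043489
UDUD: Ā=127.8726, payoff=6.9130, prob=0.059512
DUUD: Ā=117.9726, payoff=16.8130, prob=0.059512
UUUD: Ā=176.3107, payoff=25.1271, prob=0.081437
DDDU: Ā=77.3636, payoff=12.8238, prob=0.043489
UDDU: Ā=115.6203, payoff=19.1652, prob=0.059512
DUDU: Ā=105.7203, payoff=29.0652, prob=0.059512
UUDU: Ā=157.9996, payoff=43.4381, prob=0.081437
DDUU: Ā=96.7113, payoff=38.0742, prob=0.059512
UDUU: Ā=144.5356, payoff=56.9021, prob=0.081437
DUUU: Ā=134.6356, payoff=66.8021, prob=0.081437
UUUU: Ā=201.2137, payoff=99.8361, prob=0.111441
Price = Σ prob·payoff / R^4 = 34.090684 / 1.873887 = 18.1925

price = 18.1925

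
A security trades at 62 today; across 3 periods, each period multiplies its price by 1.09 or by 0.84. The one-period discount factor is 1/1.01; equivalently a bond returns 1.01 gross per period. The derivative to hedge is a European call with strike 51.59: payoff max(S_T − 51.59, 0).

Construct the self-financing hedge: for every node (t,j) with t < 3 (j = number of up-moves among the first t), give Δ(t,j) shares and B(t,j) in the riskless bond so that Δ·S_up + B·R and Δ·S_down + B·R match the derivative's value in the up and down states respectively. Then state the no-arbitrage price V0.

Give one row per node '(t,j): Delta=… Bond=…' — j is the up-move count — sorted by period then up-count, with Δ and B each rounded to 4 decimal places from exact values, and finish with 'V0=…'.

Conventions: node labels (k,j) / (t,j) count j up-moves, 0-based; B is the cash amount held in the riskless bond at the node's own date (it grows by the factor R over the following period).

(0,0): Delta=0.8217 Bond=-37.7526
(1,0): Delta=0.5319 Bond=-23.0389
(1,1): Delta=0.9268 Bond=-45.2318
(2,0): Delta=0.0000 Bond=0.0000
(2,1): Delta=0.7248 Bond=-34.2196
(2,2): Delta=1.0000 Bond=-51.0792
V0=13.1912

Arbitrage-free pricing uses the up-move probability p* = (R−d)/(u−d) = 0.6800, discounting each step at R = 1.01.
Payoffs at expiry: V(3,0)=0.0000, V(3,1)=0.0000, V(3,2)=10.2862, V(3,3)=28.7018
  t=2,j=0: stock 43.7472 → up 47.6844 (V=0.0000), down 36.7476 (V=0.0000). Price 0.0000; hedge Δ=0.0000, bond B=0.0000.
  t=2,j=1: stock 56.7672 → up 61.8762 (V=10.2862), down 47.6844 (V=0.0000). Price 6.9254; hedge Δ=0.7248, bond B=-34.2196.
  t=2,j=2: stock 73.6622 → up 80.2918 (V=28.7018), down 61.8762 (V=10.2862). Price 22.5830; hedge Δ=1.0000, bond B=-51.0792.
  t=1,j=0: stock 52.0800 → up 56.7672 (V=6.9254), down 43.7472 (V=0.0000). Price 4.6626; hedge Δ=0.5319, bond B=-23.0389.
  t=1,j=1: stock 67.5800 → up 73.6622 (V=22.5830), down 56.7672 (V=6.9254). Price 17.3986; hedge Δ=0.9268, bond B=-45.2318.
  t=0,j=0: stock 62.0000 → up 67.5800 (V=17.3986), down 52.0800 (V=4.6626). Price 13.1912; hedge Δ=0.8217, bond B=-37.7526.
As a check, the time-0 holding Δ(0,0)·S0 + B(0,0) comes to 13.1912 — exactly V0.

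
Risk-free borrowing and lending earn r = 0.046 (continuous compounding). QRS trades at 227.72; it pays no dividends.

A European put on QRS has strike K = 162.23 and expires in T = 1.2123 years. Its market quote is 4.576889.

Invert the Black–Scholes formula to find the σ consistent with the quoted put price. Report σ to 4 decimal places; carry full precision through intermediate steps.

sigma = 0.3265

At σ = 0.3265 the Black–Scholes value reproduces the quote:
σ√T = 0.3265·√1.2123 = 0.359491
d₁ = (ln(S/K) + (r+σ²/2)T) / (σ√T) = (ln(227.72/162.23) + (0.046+0.3265²/2)·1.2123) / 0.359491 = (0.339102 + 0.120383) / 0.359491 = 1.278152
d₂ = d₁ − σ√T = 1.278152 − 0.359491 = 0.918661
e^{−rT} = 0.945761
N(−d₁) = 0.100598,  N(−d₂) = 0.179136
V = K·e^{−rT}·N(−d₂) − S·N(−d₁) = 27.485035 − 22.908146 = 4.576889 (equal to the quote); since ∂V/∂σ > 0 for all σ, the implied volatility is unique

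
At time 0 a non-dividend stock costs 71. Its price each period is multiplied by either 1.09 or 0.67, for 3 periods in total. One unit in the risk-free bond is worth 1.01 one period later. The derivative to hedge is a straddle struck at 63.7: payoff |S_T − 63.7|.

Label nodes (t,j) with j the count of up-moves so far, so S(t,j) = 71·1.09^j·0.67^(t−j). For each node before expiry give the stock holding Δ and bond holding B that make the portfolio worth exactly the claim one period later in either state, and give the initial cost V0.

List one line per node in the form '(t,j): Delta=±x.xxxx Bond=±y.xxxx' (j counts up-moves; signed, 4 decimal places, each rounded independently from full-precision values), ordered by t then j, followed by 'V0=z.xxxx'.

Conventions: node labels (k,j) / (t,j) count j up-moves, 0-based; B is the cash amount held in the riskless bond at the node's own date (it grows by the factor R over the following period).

(0,0): Delta=0.2171 Bond=4.5043
(1,0): Delta=-1.0000 Bond=62.4449
(1,1): Delta=0.3931 Bond=-9.0732
(2,0): Delta=-1.0000 Bond=63.0693
(2,1): Delta=-1.0000 Bond=63.0693
(2,2): Delta=0.5946 Bond=-26.1600
V0=19.9155

Under the risk-neutral measure, an up-move has probability p* = (R−d)/(u−d) = 0.8095 and values discount at R = 1.01.
Expiry values: V(3,0)=42.3458, V(3,1)=28.9596, V(3,2)=7.1821, V(3,3)=28.2471
  t=2,j=0: stock 31.8719 → up 34.7404 (V=28.9596), down 21.3542 (V=42.3458). Price 31.1974; hedge Δ=-1.0000, bond B=63.0693.
  t=2,j=1: stock 51.8513 → up 56.5179 (V=7.1821), down 34.7404 (V=28.9596). Price 11.2180; hedge Δ=-1.0000, bond B=63.0693.
  t=2,j=2: stock 84.3551 → up 91.9471 (V=28.2471), down 56.5179 (V=7.1821). Price 23.9947; hedge Δ=0.5946, bond B=-26.1600.
  t=1,j=0: stock 47.5700 → up 51.8513 (V=11.2180), down 31.8719 (V=31.1974). Price 14.8749; hedge Δ=-1.0000, bond B=62.4449.
  t=1,j=1: stock 77.3900 → up 84.3551 (V=23.9947), down 51.8513 (V=11.2180). Price 21.3476; hedge Δ=0.3931, bond B=-9.0732.
  t=0,j=0: stock 71.0000 → up 77.3900 (V=21.3476), down 47.5700 (V=14.8749). Price 19.9155; hedge Δ=0.2171, bond B=4.5043.
Verification: the root portfolio costs Δ(0,0)·S0 + B(0,0) = 19.9155, matching V0.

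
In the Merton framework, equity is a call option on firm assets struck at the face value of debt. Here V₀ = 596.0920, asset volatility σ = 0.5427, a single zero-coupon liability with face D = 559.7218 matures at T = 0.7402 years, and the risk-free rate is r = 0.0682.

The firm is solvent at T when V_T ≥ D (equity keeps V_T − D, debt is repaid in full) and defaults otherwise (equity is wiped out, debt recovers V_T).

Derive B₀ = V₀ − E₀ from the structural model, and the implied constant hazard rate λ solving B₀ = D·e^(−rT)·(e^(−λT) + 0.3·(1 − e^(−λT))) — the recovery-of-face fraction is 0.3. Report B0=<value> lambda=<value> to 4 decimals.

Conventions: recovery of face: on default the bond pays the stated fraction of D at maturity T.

B0=456.9966 lambda=0.3045

Work the structural quantities from V₀ = 596.0920 against face 559.7218:
d₁ = [ln(V₀/D) + (r + σ²/2)T] / (σ√T)
   = [ln(596.0920/559.7218) + (0.0682 + 0.5·0.5427²)·0.7402] / (0.5427·√0.7402)
   = [0.062955 + 0.159485] / 0.466911 = 0.476407
d₂ = d₁ − σ√T = 0.476407 − 0.466911 = 0.009496
N(d₁) = 0.683108,  N(d₂) = 0.503788,  e^(−rT) = 0.950771
E₀ = V₀·N(d₁) − D·e^(−rT)·N(d₂)
   = 596.0920·0.683108 − 559.7218·0.950771·0.503788 = 139.095394
B₀ = V₀ − E₀ = 596.0920 − 139.095394 = 456.996606
e^(−λT) = (B₀·e^(rT)/D − 0.3)/(1 − 0.3) = (456.9966·1.051778/559.7218 − 0.3)/0.7 = 0.79820834
λ = −ln(0.79820834)/0.7402 = 0.304493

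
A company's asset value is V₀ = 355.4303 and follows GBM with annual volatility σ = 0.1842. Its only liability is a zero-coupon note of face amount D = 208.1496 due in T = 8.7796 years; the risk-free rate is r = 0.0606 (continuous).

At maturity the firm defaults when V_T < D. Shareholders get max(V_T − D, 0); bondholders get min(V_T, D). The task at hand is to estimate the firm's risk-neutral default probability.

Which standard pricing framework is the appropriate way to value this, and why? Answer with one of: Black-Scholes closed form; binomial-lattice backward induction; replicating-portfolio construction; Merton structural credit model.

framework: Merton structural credit model

Key observation: the question is about default risk generated by asset-value dynamics against a debt face of 208.1496 — the structural framework prices exactly that.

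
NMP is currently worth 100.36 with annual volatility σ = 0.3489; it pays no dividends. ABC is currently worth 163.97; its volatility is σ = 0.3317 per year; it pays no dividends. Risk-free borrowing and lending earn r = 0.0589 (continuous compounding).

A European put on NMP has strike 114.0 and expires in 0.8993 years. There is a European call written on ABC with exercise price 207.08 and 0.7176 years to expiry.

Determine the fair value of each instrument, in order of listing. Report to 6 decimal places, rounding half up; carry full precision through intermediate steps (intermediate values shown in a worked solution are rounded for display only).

price(NMP put K=114.0) = 17.918203
price(ABC call K=207.08) = 7.446688

[NMP put K=114.0]
σ√T = 0.3489·√0.8993 = 0.330867
d₁ = (ln(S/K) + (r+σ²/2)T) / (σ√T) = (ln(100.36/114.0) + (0.0589+0.3489²/2)·0.8993) / 0.330867 = (-0.127435 + 0.107705) / 0.330867 = -0.059630
d₂ = d₁ − σ√T = -0.059630 − 0.330867 = -0.390497
e^{−rT} = 0.948410
N(−d₁) = 0.523775,  N(−d₂) = 0.651915
price = K·e^{−rT}·N(−d₂) − S·N(−d₁) = 70.484237 − 52.566034 = 17.918203
[ABC call K=207.08]
σ√T = 0.3317·√0.7176 = 0.280987
d₁ = (ln(S/K) + (r+σ²/2)T) / (σ√T) = (ln(163.97/207.08) + (0.0589+0.3317²/2)·0.7176) / 0.280987 = (-0.233422 + 0.081744) / 0.280987 = -0.539804
d₂ = d₁ − σ√T = -0.539804 − 0.280987 = -0.820792
e^{−rT} = 0.958614
N(d₁) = 0.294666,  N(d₂) = 0.205883
price = S·N(d₁) − K·e^{−rT}·N(d₂) = 48.316387 − 40.869699 = 7.446688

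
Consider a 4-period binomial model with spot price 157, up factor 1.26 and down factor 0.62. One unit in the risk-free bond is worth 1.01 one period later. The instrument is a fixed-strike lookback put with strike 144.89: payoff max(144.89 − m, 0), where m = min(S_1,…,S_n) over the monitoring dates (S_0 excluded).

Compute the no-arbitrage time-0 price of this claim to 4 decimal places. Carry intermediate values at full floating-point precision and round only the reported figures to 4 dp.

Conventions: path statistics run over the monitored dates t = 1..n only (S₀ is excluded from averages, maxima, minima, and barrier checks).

price = 42.7551

With p* = (R−d)/(u−d) = 0.6094, sum probability × payoff across the paths and divide by R^4.
Enumerate all 2^4 = 16 price paths (U = up ×1.26, D = down ×0.62); each path with k up-moves has probability p*^k·(1−p*)^(4−k).
DDDD: m=23.1988, payoff=121.6912, prob=0.023283
UDDD: m=47.1460, payoff=97.7440, prob=0.036322
DUDD: m=47.1460, payoff=97.7440, prob=0.036322
UUDD: m=95.8129, payoff=49.0771, prob=0.056662
DDUD: m=47.1460, payoff=97.7440, prob=0.036322
UDUD: m=95.8129, payoff=49.0771, prob=0.056662
DUUD: m=95.8129, payoff=49.0771, prob=0.056662
UUUD: m=194.7166, payoff=0.0000, prob=0.088392
DDDU: m=37.4175, payoff=107.4725, prob=0.036322
UDDU: m=76.0420, payoff=68.8480, prob=0.056662
DUDU: m=76.0420, payoff=68.8480, prob=0.056662
UUDU: m=154.5370, payoff=0.0000, prob=0.088392
DDUU: m=60.3508, payoff=84.5392, prob=0.056662
UDUU: m=122.6484, payoff=22.2416, prob=0.088392
DUUU: m=97.3400, payoff=47.5500, prob=0.088392
UUUU: m=197.8200, payoff=0.0000, prob=0.137892
Price = Σ prob·payoff / R^4 = 44.491173 / 1.040604 = 42.7551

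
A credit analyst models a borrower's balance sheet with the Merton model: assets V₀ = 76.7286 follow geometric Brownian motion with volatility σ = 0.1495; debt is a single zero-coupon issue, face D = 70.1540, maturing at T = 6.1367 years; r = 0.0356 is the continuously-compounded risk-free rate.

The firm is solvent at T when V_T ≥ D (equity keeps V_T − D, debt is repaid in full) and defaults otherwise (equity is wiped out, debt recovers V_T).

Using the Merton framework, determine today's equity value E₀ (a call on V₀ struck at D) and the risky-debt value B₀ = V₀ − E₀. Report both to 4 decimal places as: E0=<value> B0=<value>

With assets at 76.7286 and a single debt payment of 70.1540 at 6.1367 years:
d₁ = [ln(V₀/D) + (r + σ²/2)T] / (σ√T)
   = [ln(76.7286/70.1540) + (0.0356 + 0.5·0.1495²)·6.1367] / (0.1495·√6.1367)
   = [0.089582 + 0.287045] / 0.370347 = 1.016956
d₂ = d₁ − σ√T = 1.016956 − 0.370347 = 0.646610
N(d₁) = 0.845413,  N(d₂) = 0.741058,  e^(−rT) = 0.803750
E₀ = V₀·N(d₁) − D·e^(−rT)·N(d₂)
   = 76.7286·0.845413 − 70.1540·0.803750·0.741058 = 23.081846
B₀ = V₀ − E₀ = 76.7286 − 23.081846 = 53.646754

E0=23.0818 B0=53.6468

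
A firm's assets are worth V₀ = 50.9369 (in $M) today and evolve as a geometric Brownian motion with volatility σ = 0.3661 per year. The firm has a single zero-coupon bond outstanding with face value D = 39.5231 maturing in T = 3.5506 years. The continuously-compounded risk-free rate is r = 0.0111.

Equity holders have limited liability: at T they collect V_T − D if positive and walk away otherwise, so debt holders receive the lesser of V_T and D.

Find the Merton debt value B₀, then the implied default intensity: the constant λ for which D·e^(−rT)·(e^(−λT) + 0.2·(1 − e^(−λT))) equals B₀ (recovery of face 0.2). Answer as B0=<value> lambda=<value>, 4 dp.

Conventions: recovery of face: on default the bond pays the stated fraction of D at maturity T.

With assets at 50.9369 and a single debt payment of 39.5231 at 3.5506 years:
d₁ = [ln(V₀/D) + (r + σ²/2)T] / (σ√T)
   = [ln(50.9369/39.5231) + (0.0111 + 0.5·0.3661²)·3.5506] / (0.3661·√3.5506)
   = [0.253702 + 0.277354] / 0.689844 = 0.769821
d₂ = d₁ − σ√T = 0.769821 − 0.689844 = 0.079977
N(d₁) = 0.779297,  N(d₂) = 0.531872,  e^(−rT) = 0.961355
E₀ = V₀·N(d₁) − D·e^(−rT)·N(d₂)
   = 50.9369·0.779297 − 39.5231·0.961355·0.531872 = 19.486094
B₀ = V₀ − E₀ = 50.9369 − 19.486094 = 31.450806
e^(−λT) = (B₀·e^(rT)/D − 0.2)/(1 − 0.2) = (31.4508·1.040199/39.5231 − 0.2)/0.8 = 0.78468219
λ = −ln(0.78468219)/3.5506 = 0.068292

B0=31.4508 lambda=0.0683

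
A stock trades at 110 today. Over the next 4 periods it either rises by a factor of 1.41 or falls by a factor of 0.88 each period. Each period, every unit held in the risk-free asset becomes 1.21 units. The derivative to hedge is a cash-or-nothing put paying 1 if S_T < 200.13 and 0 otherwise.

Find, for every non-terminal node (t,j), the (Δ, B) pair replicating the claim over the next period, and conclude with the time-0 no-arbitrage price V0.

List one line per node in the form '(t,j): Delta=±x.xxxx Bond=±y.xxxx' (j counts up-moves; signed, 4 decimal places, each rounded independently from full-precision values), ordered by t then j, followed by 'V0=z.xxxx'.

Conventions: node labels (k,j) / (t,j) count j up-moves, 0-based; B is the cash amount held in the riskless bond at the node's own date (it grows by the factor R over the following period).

(0,0): Delta=-0.0042 Bond=0.6938
(1,0): Delta=-0.0052 Bond=0.9278
(1,1): Delta=-0.0039 Bond=0.7861
(2,0): Delta=0.0000 Bond=0.6830
(2,1): Delta=-0.0071 Bond=1.3891
(2,2): Delta=-0.0027 Bond=0.6857
(3,0): Delta=0.0000 Bond=0.8264
(3,1): Delta=0.0000 Bond=0.8264
(3,2): Delta=-0.0098 Bond=2.1987
(3,3): Delta=0.0000 Bond=0.0000
V0=0.2264

Under the risk-neutral measure, an up-move has probability p* = (R−d)/(u−d) = 0.6226 and values discount at R = 1.21.
Terminal payoffs: V(4,0)=1.0000, V(4,1)=1.0000, V(4,2)=1.0000, V(4,3)=0.0000, V(4,4)=0.0000
Node (3,0) S=74.9619: V=(p*·1.0000+(1−p*)·1.0000)/1.21=0.8264; Δ=(1.0000−1.0000)/(105.6963−65.9665)=0.0000; B=V−Δ·S=0.8264
Node (3,1) S=120.1094: V=(p*·1.0000+(1−p*)·1.0000)/1.21=0.8264; Δ=(1.0000−1.0000)/(169.3543−105.6963)=0.0000; B=V−Δ·S=0.8264
Node (3,2) S=192.4481: V=(p*·0.0000+(1−p*)·1.0000)/1.21=0.3119; Δ=(0.0000−1.0000)/(271.3518−169.3543)=-0.0098; B=V−Δ·S=2.1987
Node (3,3) S=308.3543: V=(p*·0.0000+(1−p*)·0.0000)/1.21=0.0000; Δ=(0.0000−0.0000)/(434.7796−271.3518)=0.0000; B=V−Δ·S=0.0000
Node (2,0) S=85.1840: V=(p*·0.8264+(1−p*)·0.8264)/1.21=0.6830; Δ=(0.8264−0.8264)/(120.1094−74.9619)=0.0000; B=V−Δ·S=0.6830
Node (2,1) S=136.4880: V=(p*·0.3119+(1−p*)·0.8264)/1.21=0.4182; Δ=(0.3119−0.8264)/(192.4481−120.1094)=-0.0071; B=V−Δ·S=1.3891
Node (2,2) S=218.6910: V=(p*·0.0000+(1−p*)·0.3119)/1.21=0.0973; Δ=(0.0000−0.3119)/(308.3543−192.4481)=-0.0027; B=V−Δ·S=0.6857
Node (1,0) S=96.8000: V=(p*·0.4182+(1−p*)·0.6830)/1.21=0.4282; Δ=(0.4182−0.6830)/(136.4880−85.1840)=-0.0052; B=V−Δ·S=0.9278
Node (1,1) S=155.1000: V=(p*·0.0973+(1−p*)·0.4182)/1.21=0.1805; Δ=(0.0973−0.4182)/(218.6910−136.4880)=-0.0039; B=V−Δ·S=0.7861
Node (0,0) S=110.0000: V=(p*·0.1805+(1−p*)·0.4282)/1.21=0.2264; Δ=(0.1805−0.4282)/(155.1000−96.8000)=-0.0042; B=V−Δ·S=0.6938
Sanity check at the root: Δ(0,0)·S0 + B(0,0) reproduces V0 = 0.2264.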